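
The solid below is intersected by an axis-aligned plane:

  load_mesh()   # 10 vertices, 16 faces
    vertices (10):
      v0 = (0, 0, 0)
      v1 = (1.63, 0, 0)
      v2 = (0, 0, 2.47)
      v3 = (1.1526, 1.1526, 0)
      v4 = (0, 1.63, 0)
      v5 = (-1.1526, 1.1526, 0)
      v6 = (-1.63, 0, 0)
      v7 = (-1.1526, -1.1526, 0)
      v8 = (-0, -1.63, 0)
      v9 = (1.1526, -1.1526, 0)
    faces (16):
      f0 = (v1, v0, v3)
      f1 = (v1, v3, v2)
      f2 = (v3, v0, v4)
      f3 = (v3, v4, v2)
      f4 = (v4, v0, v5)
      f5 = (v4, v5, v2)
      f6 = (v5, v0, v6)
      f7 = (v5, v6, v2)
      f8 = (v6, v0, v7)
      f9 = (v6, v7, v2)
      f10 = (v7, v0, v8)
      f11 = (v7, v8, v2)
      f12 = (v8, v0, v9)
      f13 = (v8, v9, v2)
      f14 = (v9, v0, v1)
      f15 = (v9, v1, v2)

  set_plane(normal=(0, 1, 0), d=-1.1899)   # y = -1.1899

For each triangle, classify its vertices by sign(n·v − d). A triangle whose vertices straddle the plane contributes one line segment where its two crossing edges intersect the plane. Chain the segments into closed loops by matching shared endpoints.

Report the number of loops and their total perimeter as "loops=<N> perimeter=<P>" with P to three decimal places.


Straddling triangles (4 of 16):
  (v7,v0,v8) [++-] → (0, -1.1899, 0)–(-1.06255, -1.1899, 0)  len=1.0625
  (v7,v8,v2) [+-+] → (-1.06255, -1.1899, 0)–(0, -1.1899, 0.6669)  len=1.2545
  (v8,v0,v9) [-++] → (0, -1.1899, 0)–(1.06255, -1.1899, 0)  len=1.0625
  (v8,v9,v2) [-++] → (1.06255, -1.1899, 0)–(0, -1.1899, 0.6669)  len=1.2545

Chained into 1 loop(s):
  loop 1: 4 segments, perimeter = 4.6341
Total perimeter = 4.634

loops=1 perimeter=4.634


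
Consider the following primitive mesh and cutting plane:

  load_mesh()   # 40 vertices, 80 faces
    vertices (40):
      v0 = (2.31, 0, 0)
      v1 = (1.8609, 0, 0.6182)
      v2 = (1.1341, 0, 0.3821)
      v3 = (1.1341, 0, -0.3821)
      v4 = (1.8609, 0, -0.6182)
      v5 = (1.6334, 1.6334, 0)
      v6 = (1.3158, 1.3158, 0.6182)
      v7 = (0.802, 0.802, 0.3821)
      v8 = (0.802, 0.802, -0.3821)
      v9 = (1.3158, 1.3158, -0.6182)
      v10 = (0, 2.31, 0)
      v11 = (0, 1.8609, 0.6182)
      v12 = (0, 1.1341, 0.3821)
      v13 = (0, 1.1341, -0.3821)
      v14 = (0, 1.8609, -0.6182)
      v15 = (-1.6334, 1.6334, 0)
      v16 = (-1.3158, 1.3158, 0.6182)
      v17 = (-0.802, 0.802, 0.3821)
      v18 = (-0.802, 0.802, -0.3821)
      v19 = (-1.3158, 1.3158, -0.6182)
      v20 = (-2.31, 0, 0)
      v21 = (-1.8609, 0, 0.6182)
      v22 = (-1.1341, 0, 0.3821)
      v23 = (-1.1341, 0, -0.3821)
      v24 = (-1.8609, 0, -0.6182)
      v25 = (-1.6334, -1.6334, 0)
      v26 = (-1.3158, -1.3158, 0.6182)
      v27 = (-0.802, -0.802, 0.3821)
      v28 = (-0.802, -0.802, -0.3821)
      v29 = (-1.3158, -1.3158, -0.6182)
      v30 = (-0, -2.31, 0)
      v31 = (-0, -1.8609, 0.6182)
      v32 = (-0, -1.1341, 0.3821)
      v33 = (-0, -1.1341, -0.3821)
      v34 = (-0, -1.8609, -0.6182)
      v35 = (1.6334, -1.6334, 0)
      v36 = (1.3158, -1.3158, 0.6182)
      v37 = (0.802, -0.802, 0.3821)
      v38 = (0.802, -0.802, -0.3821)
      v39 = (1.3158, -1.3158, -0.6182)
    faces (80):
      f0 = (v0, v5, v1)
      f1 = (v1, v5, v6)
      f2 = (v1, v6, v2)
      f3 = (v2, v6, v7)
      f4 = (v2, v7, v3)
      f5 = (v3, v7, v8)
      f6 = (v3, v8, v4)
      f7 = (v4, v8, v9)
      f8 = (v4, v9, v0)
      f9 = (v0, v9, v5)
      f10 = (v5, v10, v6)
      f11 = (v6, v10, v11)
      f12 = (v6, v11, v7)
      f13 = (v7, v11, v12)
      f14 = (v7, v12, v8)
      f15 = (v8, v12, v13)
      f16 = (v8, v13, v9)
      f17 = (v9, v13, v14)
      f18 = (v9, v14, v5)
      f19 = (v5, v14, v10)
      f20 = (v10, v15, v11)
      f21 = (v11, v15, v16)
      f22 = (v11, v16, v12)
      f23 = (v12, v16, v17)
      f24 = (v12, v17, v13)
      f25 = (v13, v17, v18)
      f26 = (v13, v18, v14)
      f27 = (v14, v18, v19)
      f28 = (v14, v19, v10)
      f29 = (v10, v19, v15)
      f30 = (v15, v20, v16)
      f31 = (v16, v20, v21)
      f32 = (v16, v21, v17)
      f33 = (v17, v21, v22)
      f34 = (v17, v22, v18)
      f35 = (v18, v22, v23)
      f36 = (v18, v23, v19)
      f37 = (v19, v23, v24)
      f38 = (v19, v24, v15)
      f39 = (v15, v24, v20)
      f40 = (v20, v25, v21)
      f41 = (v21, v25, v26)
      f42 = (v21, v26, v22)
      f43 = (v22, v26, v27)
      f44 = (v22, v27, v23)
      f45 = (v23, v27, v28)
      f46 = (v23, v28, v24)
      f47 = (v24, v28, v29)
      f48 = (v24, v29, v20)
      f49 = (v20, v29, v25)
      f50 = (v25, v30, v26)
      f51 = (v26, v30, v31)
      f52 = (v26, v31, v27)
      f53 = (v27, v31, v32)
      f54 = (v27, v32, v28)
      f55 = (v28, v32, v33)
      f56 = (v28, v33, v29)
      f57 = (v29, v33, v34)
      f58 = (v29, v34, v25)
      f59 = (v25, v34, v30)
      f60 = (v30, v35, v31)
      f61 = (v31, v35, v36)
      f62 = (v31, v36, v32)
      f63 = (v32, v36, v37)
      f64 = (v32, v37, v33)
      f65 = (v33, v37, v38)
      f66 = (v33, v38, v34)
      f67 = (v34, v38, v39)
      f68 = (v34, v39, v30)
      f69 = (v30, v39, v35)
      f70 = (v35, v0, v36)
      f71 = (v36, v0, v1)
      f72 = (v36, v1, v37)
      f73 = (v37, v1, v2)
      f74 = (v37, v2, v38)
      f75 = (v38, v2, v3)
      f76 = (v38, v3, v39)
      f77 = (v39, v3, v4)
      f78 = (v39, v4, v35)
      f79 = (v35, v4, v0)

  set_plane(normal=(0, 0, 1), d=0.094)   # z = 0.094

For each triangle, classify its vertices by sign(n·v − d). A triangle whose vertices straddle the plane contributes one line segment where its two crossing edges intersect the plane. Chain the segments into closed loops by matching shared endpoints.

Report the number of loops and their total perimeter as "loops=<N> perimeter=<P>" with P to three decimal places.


Straddling triangles (32 of 80):
  (v0,v5,v1) [--+] → (1.66799, 1.38503, 0.094)–(2.24171, 0, 0.094)  len=1.4992
  (v1,v5,v6) [+-+] → (1.66799, 1.38503, 0.094)–(1.58511, 1.58511, 0.094)  len=0.2166
  (v2,v7,v3) [++-] → (0.9272, 0.49965, 0.094)–(1.1341, 0, 0.094)  len=0.5408
  (v3,v7,v8) [-+-] → (0.9272, 0.49965, 0.094)–(0.802, 0.802, 0.094)  len=0.3272
  (v5,v10,v6) [--+] → (0.200073, 2.15883, 0.094)–(1.58511, 1.58511, 0.094)  len=1.4992
  (v6,v10,v11) [+-+] → (0.200073, 2.15883, 0.094)–(0, 2.24171, 0.094)  len=0.2166
  (v7,v12,v8) [++-] → (0.30235, 1.0089, 0.094)–(0.802, 0.802, 0.094)  len=0.5408
  (v8,v12,v13) [-+-] → (0.30235, 1.0089, 0.094)–(0, 1.1341, 0.094)  len=0.3272
  (v10,v15,v11) [--+] → (-1.38503, 1.66799, 0.094)–(0, 2.24171, 0.094)  len=1.4992
  (v11,v15,v16) [+-+] → (-1.38503, 1.66799, 0.094)–(-1.58511, 1.58511, 0.094)  len=0.2166
  (v12,v17,v13) [++-] → (-0.49965, 0.9272, 0.094)–(0, 1.1341, 0.094)  len=0.5408
  (v13,v17,v18) [-+-] → (-0.49965, 0.9272, 0.094)–(-0.802, 0.802, 0.094)  len=0.3272
  (v15,v20,v16) [--+] → (-2.15883, 0.200073, 0.094)–(-1.58511, 1.58511, 0.094)  len=1.4992
  (v16,v20,v21) [+-+] → (-2.15883, 0.200073, 0.094)–(-2.24171, 0, 0.094)  len=0.2166
  (v17,v22,v18) [++-] → (-1.0089, 0.30235, 0.094)–(-0.802, 0.802, 0.094)  len=0.5408
  (v18,v22,v23) [-+-] → (-1.0089, 0.30235, 0.094)–(-1.1341, 0, 0.094)  len=0.3272
  (v20,v25,v21) [--+] → (-1.66799, -1.38503, 0.094)–(-2.24171, 0, 0.094)  len=1.4992
  (v21,v25,v26) [+-+] → (-1.66799, -1.38503, 0.094)–(-1.58511, -1.58511, 0.094)  len=0.2166
  (v22,v27,v23) [++-] → (-0.9272, -0.49965, 0.094)–(-1.1341, 0, 0.094)  len=0.5408
  (v23,v27,v28) [-+-] → (-0.9272, -0.49965, 0.094)–(-0.802, -0.802, 0.094)  len=0.3272
  (v25,v30,v26) [--+] → (-0.200073, -2.15883, 0.094)–(-1.58511, -1.58511, 0.094)  len=1.4992
  (v26,v30,v31) [+-+] → (-0.200073, -2.15883, 0.094)–(0, -2.24171, 0.094)  len=0.2166
  (v27,v32,v28) [++-] → (-0.30235, -1.0089, 0.094)–(-0.802, -0.802, 0.094)  len=0.5408
  (v28,v32,v33) [-+-] → (-0.30235, -1.0089, 0.094)–(0, -1.1341, 0.094)  len=0.3272
  (v30,v35,v31) [--+] → (1.38503, -1.66799, 0.094)–(0, -2.24171, 0.094)  len=1.4992
  (v31,v35,v36) [+-+] → (1.38503, -1.66799, 0.094)–(1.58511, -1.58511, 0.094)  len=0.2166
  (v32,v37,v33) [++-] → (0.49965, -0.9272, 0.094)–(0, -1.1341, 0.094)  len=0.5408
  (v33,v37,v38) [-+-] → (0.49965, -0.9272, 0.094)–(0.802, -0.802, 0.094)  len=0.3272
  (v35,v0,v36) [--+] → (2.15883, -0.200073, 0.094)–(1.58511, -1.58511, 0.094)  len=1.4992
  (v36,v0,v1) [+-+] → (2.15883, -0.200073, 0.094)–(2.24171, 0, 0.094)  len=0.2166
  (v37,v2,v38) [++-] → (1.0089, -0.30235, 0.094)–(0.802, -0.802, 0.094)  len=0.5408
  (v38,v2,v3) [-+-] → (1.0089, -0.30235, 0.094)–(1.1341, 0, 0.094)  len=0.3272

Chained into 2 loop(s):
  loop 1: 16 segments, perimeter = 13.7258
  loop 2: 16 segments, perimeter = 6.9443
Total perimeter = 20.670

loops=2 perimeter=20.670


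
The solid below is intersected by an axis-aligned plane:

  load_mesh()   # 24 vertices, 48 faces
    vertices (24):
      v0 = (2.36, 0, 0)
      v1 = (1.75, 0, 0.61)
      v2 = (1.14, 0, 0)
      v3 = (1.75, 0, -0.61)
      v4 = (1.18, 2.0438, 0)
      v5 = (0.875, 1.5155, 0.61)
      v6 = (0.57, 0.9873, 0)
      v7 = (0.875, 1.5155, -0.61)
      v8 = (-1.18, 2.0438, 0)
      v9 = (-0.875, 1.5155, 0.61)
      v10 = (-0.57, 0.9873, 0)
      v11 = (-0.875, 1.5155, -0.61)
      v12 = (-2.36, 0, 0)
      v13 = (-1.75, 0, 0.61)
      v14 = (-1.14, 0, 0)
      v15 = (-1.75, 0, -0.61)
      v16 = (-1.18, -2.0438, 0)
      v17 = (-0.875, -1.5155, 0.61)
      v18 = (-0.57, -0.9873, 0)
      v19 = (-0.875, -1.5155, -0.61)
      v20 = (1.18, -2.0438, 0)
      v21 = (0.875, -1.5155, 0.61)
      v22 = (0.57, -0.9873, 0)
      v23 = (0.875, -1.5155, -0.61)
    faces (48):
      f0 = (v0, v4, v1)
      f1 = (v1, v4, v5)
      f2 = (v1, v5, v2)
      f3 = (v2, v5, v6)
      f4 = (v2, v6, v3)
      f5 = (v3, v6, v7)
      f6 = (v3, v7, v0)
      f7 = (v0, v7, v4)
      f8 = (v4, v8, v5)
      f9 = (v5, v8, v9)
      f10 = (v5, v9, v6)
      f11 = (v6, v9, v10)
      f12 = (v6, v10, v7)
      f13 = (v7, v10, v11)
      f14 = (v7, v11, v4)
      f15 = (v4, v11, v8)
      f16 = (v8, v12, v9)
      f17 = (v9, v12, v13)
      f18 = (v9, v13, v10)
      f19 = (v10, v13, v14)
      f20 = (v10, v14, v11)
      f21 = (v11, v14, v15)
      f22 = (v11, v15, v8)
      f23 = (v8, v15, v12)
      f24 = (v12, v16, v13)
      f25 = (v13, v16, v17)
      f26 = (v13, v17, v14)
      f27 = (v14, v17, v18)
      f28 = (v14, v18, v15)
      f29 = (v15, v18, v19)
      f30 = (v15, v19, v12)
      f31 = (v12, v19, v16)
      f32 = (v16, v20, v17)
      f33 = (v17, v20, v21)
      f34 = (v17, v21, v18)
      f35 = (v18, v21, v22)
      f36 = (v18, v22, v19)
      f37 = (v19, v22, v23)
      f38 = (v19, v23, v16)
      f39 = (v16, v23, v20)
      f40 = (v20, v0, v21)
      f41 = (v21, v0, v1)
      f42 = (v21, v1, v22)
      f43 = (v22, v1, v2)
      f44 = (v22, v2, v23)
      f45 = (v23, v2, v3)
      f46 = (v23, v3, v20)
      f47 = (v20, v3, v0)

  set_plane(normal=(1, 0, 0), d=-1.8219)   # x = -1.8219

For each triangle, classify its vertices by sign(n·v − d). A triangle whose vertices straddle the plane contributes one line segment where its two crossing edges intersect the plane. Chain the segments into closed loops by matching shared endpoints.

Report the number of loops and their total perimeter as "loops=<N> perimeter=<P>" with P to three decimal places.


loops=1 perimeter=4.305

Straddling triangles (6 of 48):
  (v8,v12,v9) [+-+] → (-1.8219, 0.932007, 0)–(-1.8219, 0.549152, 0.221038)  len=0.4421
  (v9,v12,v13) [+-+] → (-1.8219, 0.549152, 0.221038)–(-1.8219, 0, 0.5381)  len=0.6341
  (v8,v15,v12) [++-] → (-1.8219, 0, -0.5381)–(-1.8219, 0.932007, 0)  len=1.0762
  (v12,v16,v13) [-++] → (-1.8219, -0.932007, 0)–(-1.8219, 0, 0.5381)  len=1.0762
  (v15,v19,v12) [++-] → (-1.8219, -0.549152, -0.221038)–(-1.8219, 0, -0.5381)  len=0.6341
  (v12,v19,v16) [-++] → (-1.8219, -0.549152, -0.221038)–(-1.8219, -0.932007, 0)  len=0.4421

Chained into 1 loop(s):
  loop 1: 6 segments, perimeter = 4.3048
Total perimeter = 4.305


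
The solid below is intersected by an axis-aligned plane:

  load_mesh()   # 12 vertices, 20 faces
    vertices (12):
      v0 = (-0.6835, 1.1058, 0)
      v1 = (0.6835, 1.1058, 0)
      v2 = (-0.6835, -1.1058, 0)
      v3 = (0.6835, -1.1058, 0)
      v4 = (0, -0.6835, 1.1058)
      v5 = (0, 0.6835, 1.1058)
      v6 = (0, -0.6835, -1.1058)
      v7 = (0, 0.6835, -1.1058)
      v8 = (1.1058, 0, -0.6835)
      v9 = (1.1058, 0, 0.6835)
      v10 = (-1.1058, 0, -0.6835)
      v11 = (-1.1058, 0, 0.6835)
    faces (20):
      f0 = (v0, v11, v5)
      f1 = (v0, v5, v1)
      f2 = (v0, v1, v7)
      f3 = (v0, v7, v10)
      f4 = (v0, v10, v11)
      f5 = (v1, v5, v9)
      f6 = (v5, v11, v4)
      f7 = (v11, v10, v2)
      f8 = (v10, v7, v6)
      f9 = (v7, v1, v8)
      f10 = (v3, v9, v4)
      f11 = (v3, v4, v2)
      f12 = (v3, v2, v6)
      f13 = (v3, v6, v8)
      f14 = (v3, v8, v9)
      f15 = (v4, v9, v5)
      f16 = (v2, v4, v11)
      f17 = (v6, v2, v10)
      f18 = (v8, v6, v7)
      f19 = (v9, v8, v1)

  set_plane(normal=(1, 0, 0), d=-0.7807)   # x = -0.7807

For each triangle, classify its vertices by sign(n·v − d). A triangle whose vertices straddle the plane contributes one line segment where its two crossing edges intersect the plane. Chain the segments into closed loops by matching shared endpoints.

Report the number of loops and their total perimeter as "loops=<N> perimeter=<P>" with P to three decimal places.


Straddling triangles (8 of 20):
  (v0,v11,v5) [+-+] → (-0.7807, 0.85128, 0.15732)–(-0.7807, 0.200946, 0.807654)  len=0.9197
  (v0,v7,v10) [++-] → (-0.7807, 0.200946, -0.807654)–(-0.7807, 0.85128, -0.15732)  len=0.9197
  (v0,v10,v11) [+--] → (-0.7807, 0.85128, -0.15732)–(-0.7807, 0.85128, 0.15732)  len=0.3146
  (v5,v11,v4) [+-+] → (-0.7807, 0.200946, 0.807654)–(-0.7807, -0.200946, 0.807654)  len=0.4019
  (v11,v10,v2) [--+] → (-0.7807, -0.85128, -0.15732)–(-0.7807, -0.85128, 0.15732)  len=0.3146
  (v10,v7,v6) [-++] → (-0.7807, 0.200946, -0.807654)–(-0.7807, -0.200946, -0.807654)  len=0.4019
  (v2,v4,v11) [++-] → (-0.7807, -0.200946, 0.807654)–(-0.7807, -0.85128, 0.15732)  len=0.9197
  (v6,v2,v10) [++-] → (-0.7807, -0.85128, -0.15732)–(-0.7807, -0.200946, -0.807654)  len=0.9197

Chained into 1 loop(s):
  loop 1: 8 segments, perimeter = 5.1119
Total perimeter = 5.112

loops=1 perimeter=5.112


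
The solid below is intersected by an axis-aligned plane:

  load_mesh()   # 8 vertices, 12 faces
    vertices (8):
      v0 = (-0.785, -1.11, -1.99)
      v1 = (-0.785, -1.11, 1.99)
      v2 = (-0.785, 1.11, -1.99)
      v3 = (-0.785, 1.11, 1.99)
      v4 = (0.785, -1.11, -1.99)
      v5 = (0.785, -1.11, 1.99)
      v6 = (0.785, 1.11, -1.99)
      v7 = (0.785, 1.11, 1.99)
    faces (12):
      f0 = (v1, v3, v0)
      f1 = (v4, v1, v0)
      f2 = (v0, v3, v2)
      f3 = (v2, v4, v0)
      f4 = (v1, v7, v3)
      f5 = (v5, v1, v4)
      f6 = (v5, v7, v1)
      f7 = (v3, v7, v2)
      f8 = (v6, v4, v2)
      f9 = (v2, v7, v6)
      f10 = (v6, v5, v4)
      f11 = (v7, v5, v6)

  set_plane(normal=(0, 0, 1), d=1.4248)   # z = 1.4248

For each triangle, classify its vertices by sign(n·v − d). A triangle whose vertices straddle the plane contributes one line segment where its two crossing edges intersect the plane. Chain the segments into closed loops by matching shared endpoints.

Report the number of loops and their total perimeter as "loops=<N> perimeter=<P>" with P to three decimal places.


Straddling triangles (8 of 12):
  (v1,v3,v0) [++-] → (-0.785, 0.794738, 1.4248)–(-0.785, -1.11, 1.4248)  len=1.9047
  (v4,v1,v0) [-+-] → (-0.562044, -1.11, 1.4248)–(-0.785, -1.11, 1.4248)  len=0.2230
  (v0,v3,v2) [-+-] → (-0.785, 0.794738, 1.4248)–(-0.785, 1.11, 1.4248)  len=0.3153
  (v5,v1,v4) [++-] → (-0.562044, -1.11, 1.4248)–(0.785, -1.11, 1.4248)  len=1.3470
  (v3,v7,v2) [++-] → (0.562044, 1.11, 1.4248)–(-0.785, 1.11, 1.4248)  len=1.3470
  (v2,v7,v6) [-+-] → (0.562044, 1.11, 1.4248)–(0.785, 1.11, 1.4248)  len=0.2230
  (v6,v5,v4) [-+-] → (0.785, -0.794738, 1.4248)–(0.785, -1.11, 1.4248)  len=0.3153
  (v7,v5,v6) [++-] → (0.785, -0.794738, 1.4248)–(0.785, 1.11, 1.4248)  len=1.9047

Chained into 1 loop(s):
  loop 1: 8 segments, perimeter = 7.5800
Total perimeter = 7.580

loops=1 perimeter=7.580


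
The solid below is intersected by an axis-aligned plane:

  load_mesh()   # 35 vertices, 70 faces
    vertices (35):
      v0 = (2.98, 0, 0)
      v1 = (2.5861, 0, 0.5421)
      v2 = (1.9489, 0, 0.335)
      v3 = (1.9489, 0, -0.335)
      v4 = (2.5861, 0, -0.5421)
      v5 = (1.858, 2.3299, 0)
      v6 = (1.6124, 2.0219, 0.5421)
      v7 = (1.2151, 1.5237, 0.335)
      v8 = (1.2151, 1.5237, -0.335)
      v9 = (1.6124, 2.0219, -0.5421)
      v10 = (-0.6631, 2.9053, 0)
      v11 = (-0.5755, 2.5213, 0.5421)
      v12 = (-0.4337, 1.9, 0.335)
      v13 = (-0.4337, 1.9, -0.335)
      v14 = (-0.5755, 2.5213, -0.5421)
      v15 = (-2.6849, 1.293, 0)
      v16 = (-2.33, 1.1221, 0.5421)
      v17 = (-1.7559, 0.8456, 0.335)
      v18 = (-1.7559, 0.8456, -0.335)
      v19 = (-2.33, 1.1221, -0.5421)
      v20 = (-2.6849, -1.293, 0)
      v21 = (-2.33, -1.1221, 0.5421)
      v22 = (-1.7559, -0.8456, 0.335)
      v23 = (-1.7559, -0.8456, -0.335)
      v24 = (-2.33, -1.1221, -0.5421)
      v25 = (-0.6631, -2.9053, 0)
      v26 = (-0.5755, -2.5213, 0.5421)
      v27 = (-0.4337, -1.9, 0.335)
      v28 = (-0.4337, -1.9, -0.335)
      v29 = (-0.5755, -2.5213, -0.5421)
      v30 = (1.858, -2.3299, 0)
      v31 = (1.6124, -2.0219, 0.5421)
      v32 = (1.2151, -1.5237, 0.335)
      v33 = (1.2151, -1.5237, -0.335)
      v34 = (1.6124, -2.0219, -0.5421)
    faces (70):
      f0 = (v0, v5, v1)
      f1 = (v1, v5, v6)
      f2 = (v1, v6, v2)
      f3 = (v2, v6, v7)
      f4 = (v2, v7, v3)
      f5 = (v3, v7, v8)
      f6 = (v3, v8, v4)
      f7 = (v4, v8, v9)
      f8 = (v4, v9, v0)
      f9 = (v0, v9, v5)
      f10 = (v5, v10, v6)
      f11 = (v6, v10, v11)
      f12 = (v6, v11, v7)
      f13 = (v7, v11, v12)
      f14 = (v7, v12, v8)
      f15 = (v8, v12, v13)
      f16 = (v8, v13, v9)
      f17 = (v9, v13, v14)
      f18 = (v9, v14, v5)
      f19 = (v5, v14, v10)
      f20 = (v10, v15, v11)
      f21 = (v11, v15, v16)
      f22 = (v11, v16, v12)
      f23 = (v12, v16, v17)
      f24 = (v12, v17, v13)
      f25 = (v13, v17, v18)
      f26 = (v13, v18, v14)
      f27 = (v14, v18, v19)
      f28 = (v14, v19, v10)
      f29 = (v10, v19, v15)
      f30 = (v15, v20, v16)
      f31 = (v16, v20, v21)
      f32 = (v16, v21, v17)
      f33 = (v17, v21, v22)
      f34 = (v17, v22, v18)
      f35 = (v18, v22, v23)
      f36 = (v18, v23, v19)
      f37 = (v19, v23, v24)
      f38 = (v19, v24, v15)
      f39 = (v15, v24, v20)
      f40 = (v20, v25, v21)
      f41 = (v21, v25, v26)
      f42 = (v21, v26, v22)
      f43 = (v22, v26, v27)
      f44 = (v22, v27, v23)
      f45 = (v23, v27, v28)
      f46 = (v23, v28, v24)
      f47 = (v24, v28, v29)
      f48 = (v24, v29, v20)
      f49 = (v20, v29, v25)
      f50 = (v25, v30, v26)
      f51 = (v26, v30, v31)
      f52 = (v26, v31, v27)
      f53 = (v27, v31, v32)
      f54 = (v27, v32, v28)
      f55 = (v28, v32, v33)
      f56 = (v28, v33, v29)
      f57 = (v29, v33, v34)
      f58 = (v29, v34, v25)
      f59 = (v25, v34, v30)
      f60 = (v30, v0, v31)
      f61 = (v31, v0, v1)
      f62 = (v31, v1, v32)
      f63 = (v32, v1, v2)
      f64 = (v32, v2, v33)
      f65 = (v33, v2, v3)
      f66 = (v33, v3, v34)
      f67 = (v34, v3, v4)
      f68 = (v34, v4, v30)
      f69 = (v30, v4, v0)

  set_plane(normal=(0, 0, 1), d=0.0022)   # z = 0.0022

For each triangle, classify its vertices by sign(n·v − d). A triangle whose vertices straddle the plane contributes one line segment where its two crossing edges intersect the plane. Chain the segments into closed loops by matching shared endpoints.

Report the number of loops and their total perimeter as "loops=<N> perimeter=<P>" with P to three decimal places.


loops=2 perimeter=29.930

Straddling triangles (28 of 70):
  (v0,v5,v1) [--+] → (1.86095, 2.32044, 0.0022)–(2.9784, 0, 0.0022)  len=2.5755
  (v1,v5,v6) [+-+] → (1.86095, 2.32044, 0.0022)–(1.857, 2.32865, 0.0022)  len=0.0091
  (v2,v7,v3) [++-] → (1.57959, 0.766853, 0.0022)–(1.9489, 0, 0.0022)  len=0.8511
  (v3,v7,v8) [-+-] → (1.57959, 0.766853, 0.0022)–(1.2151, 1.5237, 0.0022)  len=0.8400
  (v5,v10,v6) [--+] → (-0.653865, 2.90171, 0.0022)–(1.857, 2.32865, 0.0022)  len=2.5754
  (v6,v10,v11) [+-+] → (-0.653865, 2.90171, 0.0022)–(-0.662744, 2.90374, 0.0022)  len=0.0091
  (v7,v12,v8) [++-] → (0.385286, 1.71309, 0.0022)–(1.2151, 1.5237, 0.0022)  len=0.8512
  (v8,v12,v13) [-+-] → (0.385286, 1.71309, 0.0022)–(-0.4337, 1.9, 0.0022)  len=0.8400
  (v10,v15,v11) [--+] → (-2.67634, 1.29798, 0.0022)–(-0.662744, 2.90374, 0.0022)  len=2.5755
  (v11,v15,v16) [+-+] → (-2.67634, 1.29798, 0.0022)–(-2.68346, 1.29231, 0.0022)  len=0.0091
  (v12,v17,v13) [++-] → (-1.09914, 1.36934, 0.0022)–(-0.4337, 1.9, 0.0022)  len=0.8511
  (v13,v17,v18) [-+-] → (-1.09914, 1.36934, 0.0022)–(-1.7559, 0.8456, 0.0022)  len=0.8400
  (v15,v20,v16) [--+] → (-2.68346, -1.2832, 0.0022)–(-2.68346, 1.29231, 0.0022)  len=2.5755
  (v16,v20,v21) [+-+] → (-2.68346, -1.2832, 0.0022)–(-2.68346, -1.29231, 0.0022)  len=0.0091
  (v17,v22,v18) [++-] → (-1.7559, -0.00555319, 0.0022)–(-1.7559, 0.8456, 0.0022)  len=0.8512
  (v18,v22,v23) [-+-] → (-1.7559, -0.00555319, 0.0022)–(-1.7559, -0.8456, 0.0022)  len=0.8400
  (v20,v25,v21) [--+] → (-0.669865, -2.89806, 0.0022)–(-2.68346, -1.29231, 0.0022)  len=2.5755
  (v21,v25,v26) [+-+] → (-0.669865, -2.89806, 0.0022)–(-0.662744, -2.90374, 0.0022)  len=0.0091
  (v22,v27,v23) [++-] → (-1.09046, -1.37626, 0.0022)–(-1.7559, -0.8456, 0.0022)  len=0.8511
  (v23,v27,v28) [-+-] → (-1.09046, -1.37626, 0.0022)–(-0.4337, -1.9, 0.0022)  len=0.8400
  (v25,v30,v26) [--+] → (1.84812, -2.33068, 0.0022)–(-0.662744, -2.90374, 0.0022)  len=2.5754
  (v26,v30,v31) [+-+] → (1.84812, -2.33068, 0.0022)–(1.857, -2.32865, 0.0022)  len=0.0091
  (v27,v32,v28) [++-] → (0.396114, -1.71061, 0.0022)–(-0.4337, -1.9, 0.0022)  len=0.8512
  (v28,v32,v33) [-+-] → (0.396114, -1.71061, 0.0022)–(1.2151, -1.5237, 0.0022)  len=0.8400
  (v30,v0,v31) [--+] → (2.97445, -0.00820546, 0.0022)–(1.857, -2.32865, 0.0022)  len=2.5755
  (v31,v0,v1) [+-+] → (2.97445, -0.00820546, 0.0022)–(2.9784, 0, 0.0022)  len=0.0091
  (v32,v2,v33) [++-] → (1.58441, -0.756847, 0.0022)–(1.2151, -1.5237, 0.0022)  len=0.8511
  (v33,v2,v3) [-+-] → (1.58441, -0.756847, 0.0022)–(1.9489, 0, 0.0022)  len=0.8400

Chained into 2 loop(s):
  loop 1: 14 segments, perimeter = 18.0920
  loop 2: 14 segments, perimeter = 11.8383
Total perimeter = 29.930


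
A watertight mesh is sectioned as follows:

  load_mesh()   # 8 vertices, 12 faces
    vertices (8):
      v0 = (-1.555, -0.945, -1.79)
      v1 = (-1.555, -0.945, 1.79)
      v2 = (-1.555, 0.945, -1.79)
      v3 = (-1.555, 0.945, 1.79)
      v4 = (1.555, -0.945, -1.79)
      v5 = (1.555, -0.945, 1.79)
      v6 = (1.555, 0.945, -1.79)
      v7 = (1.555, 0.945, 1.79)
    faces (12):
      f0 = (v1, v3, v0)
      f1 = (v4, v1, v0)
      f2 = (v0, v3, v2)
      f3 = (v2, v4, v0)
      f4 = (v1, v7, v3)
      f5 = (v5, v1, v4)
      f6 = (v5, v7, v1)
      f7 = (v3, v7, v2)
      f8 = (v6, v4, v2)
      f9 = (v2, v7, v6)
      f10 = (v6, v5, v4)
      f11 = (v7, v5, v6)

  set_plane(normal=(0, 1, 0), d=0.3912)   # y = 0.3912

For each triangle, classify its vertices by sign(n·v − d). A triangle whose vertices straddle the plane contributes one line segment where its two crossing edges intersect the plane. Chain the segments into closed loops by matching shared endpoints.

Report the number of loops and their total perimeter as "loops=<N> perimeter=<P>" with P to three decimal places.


Straddling triangles (8 of 12):
  (v1,v3,v0) [-+-] → (-1.555, 0.3912, 1.79)–(-1.555, 0.3912, 0.741003)  len=1.0490
  (v0,v3,v2) [-++] → (-1.555, 0.3912, 0.741003)–(-1.555, 0.3912, -1.79)  len=2.5310
  (v2,v4,v0) [+--] → (-0.643721, 0.3912, -1.79)–(-1.555, 0.3912, -1.79)  len=0.9113
  (v1,v7,v3) [-++] → (0.643721, 0.3912, 1.79)–(-1.555, 0.3912, 1.79)  len=2.1987
  (v5,v7,v1) [-+-] → (1.555, 0.3912, 1.79)–(0.643721, 0.3912, 1.79)  len=0.9113
  (v6,v4,v2) [+-+] → (1.555, 0.3912, -1.79)–(-0.643721, 0.3912, -1.79)  len=2.1987
  (v6,v5,v4) [+--] → (1.555, 0.3912, -0.741003)–(1.555, 0.3912, -1.79)  len=1.0490
  (v7,v5,v6) [+-+] → (1.555, 0.3912, 1.79)–(1.555, 0.3912, -0.741003)  len=2.5310

Chained into 1 loop(s):
  loop 1: 8 segments, perimeter = 13.3800
Total perimeter = 13.380

loops=1 perimeter=13.380


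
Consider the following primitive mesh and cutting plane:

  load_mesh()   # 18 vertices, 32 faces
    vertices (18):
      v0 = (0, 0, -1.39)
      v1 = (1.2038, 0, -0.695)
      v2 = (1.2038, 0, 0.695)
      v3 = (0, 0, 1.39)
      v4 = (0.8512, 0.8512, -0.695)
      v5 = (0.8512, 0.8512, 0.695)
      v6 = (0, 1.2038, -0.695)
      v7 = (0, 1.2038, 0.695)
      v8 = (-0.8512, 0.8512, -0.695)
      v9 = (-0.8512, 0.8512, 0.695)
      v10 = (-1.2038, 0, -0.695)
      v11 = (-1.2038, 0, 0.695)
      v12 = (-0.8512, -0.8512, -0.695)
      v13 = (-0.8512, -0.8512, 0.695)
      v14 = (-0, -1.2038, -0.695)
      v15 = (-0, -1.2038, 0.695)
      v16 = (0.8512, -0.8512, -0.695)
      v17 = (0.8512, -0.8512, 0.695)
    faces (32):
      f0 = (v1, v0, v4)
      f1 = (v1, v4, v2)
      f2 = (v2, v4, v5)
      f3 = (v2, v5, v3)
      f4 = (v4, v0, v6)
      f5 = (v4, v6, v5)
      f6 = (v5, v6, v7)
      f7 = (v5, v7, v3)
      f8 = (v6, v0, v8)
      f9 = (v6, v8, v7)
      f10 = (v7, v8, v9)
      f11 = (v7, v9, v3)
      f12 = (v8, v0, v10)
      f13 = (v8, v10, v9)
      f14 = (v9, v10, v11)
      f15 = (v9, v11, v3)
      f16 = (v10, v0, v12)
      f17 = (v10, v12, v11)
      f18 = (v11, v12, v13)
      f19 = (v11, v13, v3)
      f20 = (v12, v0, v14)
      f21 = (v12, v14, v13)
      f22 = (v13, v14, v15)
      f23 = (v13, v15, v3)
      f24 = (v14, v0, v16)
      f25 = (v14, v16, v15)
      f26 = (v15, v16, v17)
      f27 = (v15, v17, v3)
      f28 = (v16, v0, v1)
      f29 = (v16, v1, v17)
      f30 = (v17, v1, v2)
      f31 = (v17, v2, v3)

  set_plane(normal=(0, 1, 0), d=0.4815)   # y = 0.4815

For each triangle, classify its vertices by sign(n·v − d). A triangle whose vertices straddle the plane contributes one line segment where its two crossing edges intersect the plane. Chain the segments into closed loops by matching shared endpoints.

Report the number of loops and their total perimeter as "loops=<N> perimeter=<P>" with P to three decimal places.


loops=1 perimeter=7.175

Straddling triangles (12 of 32):
  (v1,v0,v4) [--+] → (0.4815, 0.4815, -0.996858)–(1.00434, 0.4815, -0.695)  len=0.6037
  (v1,v4,v2) [-+-] → (1.00434, 0.4815, -0.695)–(1.00434, 0.4815, -0.0912841)  len=0.6037
  (v2,v4,v5) [-++] → (1.00434, 0.4815, -0.0912841)–(1.00434, 0.4815, 0.695)  len=0.7863
  (v2,v5,v3) [-+-] → (1.00434, 0.4815, 0.695)–(0.4815, 0.4815, 0.996858)  len=0.6037
  (v4,v0,v6) [+-+] → (0.4815, 0.4815, -0.996858)–(0, 0.4815, -1.11201)  len=0.4951
  (v5,v7,v3) [++-] → (0, 0.4815, 1.11201)–(0.4815, 0.4815, 0.996858)  len=0.4951
  (v6,v0,v8) [+-+] → (0, 0.4815, -1.11201)–(-0.4815, 0.4815, -0.996858)  len=0.4951
  (v7,v9,v3) [++-] → (-0.4815, 0.4815, 0.996858)–(0, 0.4815, 1.11201)  len=0.4951
  (v8,v0,v10) [+--] → (-0.4815, 0.4815, -0.996858)–(-1.00434, 0.4815, -0.695)  len=0.6037
  (v8,v10,v9) [+-+] → (-1.00434, 0.4815, -0.695)–(-1.00434, 0.4815, 0.0912841)  len=0.7863
  (v9,v10,v11) [+--] → (-1.00434, 0.4815, 0.0912841)–(-1.00434, 0.4815, 0.695)  len=0.6037
  (v9,v11,v3) [+--] → (-1.00434, 0.4815, 0.695)–(-0.4815, 0.4815, 0.996858)  len=0.6037

Chained into 1 loop(s):
  loop 1: 12 segments, perimeter = 7.1752
Total perimeter = 7.175


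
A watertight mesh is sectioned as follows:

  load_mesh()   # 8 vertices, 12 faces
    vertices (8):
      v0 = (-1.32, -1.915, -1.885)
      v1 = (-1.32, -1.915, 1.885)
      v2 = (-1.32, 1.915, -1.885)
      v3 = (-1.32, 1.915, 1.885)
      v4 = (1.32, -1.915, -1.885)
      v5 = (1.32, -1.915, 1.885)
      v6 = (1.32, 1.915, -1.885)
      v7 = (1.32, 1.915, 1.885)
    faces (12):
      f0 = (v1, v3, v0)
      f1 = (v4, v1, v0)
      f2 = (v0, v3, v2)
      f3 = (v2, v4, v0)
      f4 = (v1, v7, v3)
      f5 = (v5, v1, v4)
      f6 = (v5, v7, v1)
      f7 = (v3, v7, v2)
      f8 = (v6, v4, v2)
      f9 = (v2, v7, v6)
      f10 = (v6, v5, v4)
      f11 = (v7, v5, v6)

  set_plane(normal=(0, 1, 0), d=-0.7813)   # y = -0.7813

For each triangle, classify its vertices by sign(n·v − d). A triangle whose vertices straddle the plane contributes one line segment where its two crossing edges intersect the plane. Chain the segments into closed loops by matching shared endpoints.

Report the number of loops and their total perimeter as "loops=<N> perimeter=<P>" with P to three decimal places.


loops=1 perimeter=12.820

Straddling triangles (8 of 12):
  (v1,v3,v0) [-+-] → (-1.32, -0.7813, 1.885)–(-1.32, -0.7813, -0.76906)  len=2.6541
  (v0,v3,v2) [-++] → (-1.32, -0.7813, -0.76906)–(-1.32, -0.7813, -1.885)  len=1.1159
  (v2,v4,v0) [+--] → (0.538546, -0.7813, -1.885)–(-1.32, -0.7813, -1.885)  len=1.8585
  (v1,v7,v3) [-++] → (-0.538546, -0.7813, 1.885)–(-1.32, -0.7813, 1.885)  len=0.7815
  (v5,v7,v1) [-+-] → (1.32, -0.7813, 1.885)–(-0.538546, -0.7813, 1.885)  len=1.8585
  (v6,v4,v2) [+-+] → (1.32, -0.7813, -1.885)–(0.538546, -0.7813, -1.885)  len=0.7815
  (v6,v5,v4) [+--] → (1.32, -0.7813, 0.76906)–(1.32, -0.7813, -1.885)  len=2.6541
  (v7,v5,v6) [+-+] → (1.32, -0.7813, 1.885)–(1.32, -0.7813, 0.76906)  len=1.1159

Chained into 1 loop(s):
  loop 1: 8 segments, perimeter = 12.8200
Total perimeter = 12.820


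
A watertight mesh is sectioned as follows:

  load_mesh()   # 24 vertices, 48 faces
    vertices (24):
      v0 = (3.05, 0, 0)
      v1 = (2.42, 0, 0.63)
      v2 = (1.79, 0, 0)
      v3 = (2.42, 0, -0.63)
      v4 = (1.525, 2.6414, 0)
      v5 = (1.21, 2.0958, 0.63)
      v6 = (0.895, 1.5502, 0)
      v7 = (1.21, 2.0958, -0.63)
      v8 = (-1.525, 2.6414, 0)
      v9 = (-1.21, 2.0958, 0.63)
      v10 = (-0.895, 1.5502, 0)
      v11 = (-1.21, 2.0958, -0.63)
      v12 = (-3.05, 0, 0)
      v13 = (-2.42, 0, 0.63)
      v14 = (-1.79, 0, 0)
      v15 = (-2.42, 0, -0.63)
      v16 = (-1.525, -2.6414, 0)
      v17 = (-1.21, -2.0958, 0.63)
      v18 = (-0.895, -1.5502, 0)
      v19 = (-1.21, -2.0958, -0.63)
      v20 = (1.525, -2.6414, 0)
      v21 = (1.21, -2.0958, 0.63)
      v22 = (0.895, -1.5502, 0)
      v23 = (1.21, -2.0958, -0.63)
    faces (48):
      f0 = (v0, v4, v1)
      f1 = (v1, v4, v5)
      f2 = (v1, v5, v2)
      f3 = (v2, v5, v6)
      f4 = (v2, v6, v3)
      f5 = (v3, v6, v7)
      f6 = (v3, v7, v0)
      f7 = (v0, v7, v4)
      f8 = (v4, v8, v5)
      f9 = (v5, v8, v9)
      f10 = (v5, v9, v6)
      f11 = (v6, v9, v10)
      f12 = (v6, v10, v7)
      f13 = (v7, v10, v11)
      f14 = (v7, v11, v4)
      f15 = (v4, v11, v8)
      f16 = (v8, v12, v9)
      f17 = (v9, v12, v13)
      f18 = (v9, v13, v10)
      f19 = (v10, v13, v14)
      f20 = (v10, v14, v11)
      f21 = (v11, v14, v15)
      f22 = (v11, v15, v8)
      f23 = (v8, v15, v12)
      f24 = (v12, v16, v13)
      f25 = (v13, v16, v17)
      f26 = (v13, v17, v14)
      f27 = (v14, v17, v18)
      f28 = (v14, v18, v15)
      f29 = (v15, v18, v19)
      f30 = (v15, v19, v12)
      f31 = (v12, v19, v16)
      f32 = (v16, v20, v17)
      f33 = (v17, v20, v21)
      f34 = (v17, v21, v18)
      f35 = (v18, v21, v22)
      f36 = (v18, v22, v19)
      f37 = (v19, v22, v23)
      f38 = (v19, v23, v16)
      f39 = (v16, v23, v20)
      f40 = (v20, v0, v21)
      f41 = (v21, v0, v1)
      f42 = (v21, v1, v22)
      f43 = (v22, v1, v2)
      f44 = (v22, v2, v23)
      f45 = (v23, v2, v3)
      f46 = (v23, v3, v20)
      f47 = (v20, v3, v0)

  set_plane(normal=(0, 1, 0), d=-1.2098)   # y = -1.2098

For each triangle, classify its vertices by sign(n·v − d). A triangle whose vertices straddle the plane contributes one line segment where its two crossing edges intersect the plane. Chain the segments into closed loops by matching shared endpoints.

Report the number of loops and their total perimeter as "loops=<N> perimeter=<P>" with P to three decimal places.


Straddling triangles (16 of 48):
  (v12,v16,v13) [+-+] → (-2.35153, -1.2098, 0)–(-2.01008, -1.2098, 0.341451)  len=0.4829
  (v13,v16,v17) [+--] → (-2.01008, -1.2098, 0.341451)–(-1.72153, -1.2098, 0.63)  len=0.4081
  (v13,v17,v14) [+-+] → (-1.72153, -1.2098, 0.63)–(-1.4552, -1.2098, 0.363667)  len=0.3767
  (v14,v17,v18) [+--] → (-1.4552, -1.2098, 0.363667)–(-1.09153, -1.2098, 0)  len=0.5143
  (v14,v18,v15) [+-+] → (-1.09153, -1.2098, 0)–(-1.22987, -1.2098, -0.138338)  len=0.1956
  (v15,v18,v19) [+--] → (-1.22987, -1.2098, -0.138338)–(-1.72153, -1.2098, -0.63)  len=0.6953
  (v15,v19,v12) [+-+] → (-1.72153, -1.2098, -0.63)–(-1.98786, -1.2098, -0.363667)  len=0.3767
  (v12,v19,v16) [+--] → (-1.98786, -1.2098, -0.363667)–(-2.35153, -1.2098, 0)  len=0.5143
  (v20,v0,v21) [-+-] → (2.35153, -1.2098, 0)–(1.98786, -1.2098, 0.363667)  len=0.5143
  (v21,v0,v1) [-++] → (1.98786, -1.2098, 0.363667)–(1.72153, -1.2098, 0.63)  len=0.3767
  (v21,v1,v22) [-+-] → (1.72153, -1.2098, 0.63)–(1.22987, -1.2098, 0.138338)  len=0.6953
  (v22,v1,v2) [-++] → (1.22987, -1.2098, 0.138338)–(1.09153, -1.2098, 0)  len=0.1956
  (v22,v2,v23) [-+-] → (1.09153, -1.2098, 0)–(1.4552, -1.2098, -0.363667)  len=0.5143
  (v23,v2,v3) [-++] → (1.4552, -1.2098, -0.363667)–(1.72153, -1.2098, -0.63)  len=0.3767
  (v23,v3,v20) [-+-] → (1.72153, -1.2098, -0.63)–(2.01008, -1.2098, -0.341451)  len=0.4081
  (v20,v3,v0) [-++] → (2.01008, -1.2098, -0.341451)–(2.35153, -1.2098, 0)  len=0.4829

Chained into 2 loop(s):
  loop 1: 8 segments, perimeter = 3.5638
  loop 2: 8 segments, perimeter = 3.5638
Total perimeter = 7.128

loops=2 perimeter=7.128


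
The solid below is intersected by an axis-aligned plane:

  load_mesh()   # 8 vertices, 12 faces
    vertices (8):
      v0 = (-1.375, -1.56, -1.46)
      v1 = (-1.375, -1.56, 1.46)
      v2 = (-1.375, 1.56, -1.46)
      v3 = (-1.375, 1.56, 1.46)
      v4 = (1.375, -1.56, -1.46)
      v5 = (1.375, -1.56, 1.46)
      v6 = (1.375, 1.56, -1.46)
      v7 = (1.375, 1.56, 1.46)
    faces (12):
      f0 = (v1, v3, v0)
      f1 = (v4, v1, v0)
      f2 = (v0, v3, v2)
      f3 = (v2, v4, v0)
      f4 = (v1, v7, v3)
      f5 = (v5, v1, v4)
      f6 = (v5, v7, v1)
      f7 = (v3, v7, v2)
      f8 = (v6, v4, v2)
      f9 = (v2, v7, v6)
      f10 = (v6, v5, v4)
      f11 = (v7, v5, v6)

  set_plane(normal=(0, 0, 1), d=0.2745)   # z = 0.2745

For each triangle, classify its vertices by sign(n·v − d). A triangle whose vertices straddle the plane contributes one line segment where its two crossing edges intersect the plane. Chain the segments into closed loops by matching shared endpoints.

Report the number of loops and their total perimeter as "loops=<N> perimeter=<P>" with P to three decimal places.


loops=1 perimeter=11.740

Straddling triangles (8 of 12):
  (v1,v3,v0) [++-] → (-1.375, 0.293301, 0.2745)–(-1.375, -1.56, 0.2745)  len=1.8533
  (v4,v1,v0) [-+-] → (-0.258519, -1.56, 0.2745)–(-1.375, -1.56, 0.2745)  len=1.1165
  (v0,v3,v2) [-+-] → (-1.375, 0.293301, 0.2745)–(-1.375, 1.56, 0.2745)  len=1.2667
  (v5,v1,v4) [++-] → (-0.258519, -1.56, 0.2745)–(1.375, -1.56, 0.2745)  len=1.6335
  (v3,v7,v2) [++-] → (0.258519, 1.56, 0.2745)–(-1.375, 1.56, 0.2745)  len=1.6335
  (v2,v7,v6) [-+-] → (0.258519, 1.56, 0.2745)–(1.375, 1.56, 0.2745)  len=1.1165
  (v6,v5,v4) [-+-] → (1.375, -0.293301, 0.2745)–(1.375, -1.56, 0.2745)  len=1.2667
  (v7,v5,v6) [++-] → (1.375, -0.293301, 0.2745)–(1.375, 1.56, 0.2745)  len=1.8533

Chained into 1 loop(s):
  loop 1: 8 segments, perimeter = 11.7400
Total perimeter = 11.740


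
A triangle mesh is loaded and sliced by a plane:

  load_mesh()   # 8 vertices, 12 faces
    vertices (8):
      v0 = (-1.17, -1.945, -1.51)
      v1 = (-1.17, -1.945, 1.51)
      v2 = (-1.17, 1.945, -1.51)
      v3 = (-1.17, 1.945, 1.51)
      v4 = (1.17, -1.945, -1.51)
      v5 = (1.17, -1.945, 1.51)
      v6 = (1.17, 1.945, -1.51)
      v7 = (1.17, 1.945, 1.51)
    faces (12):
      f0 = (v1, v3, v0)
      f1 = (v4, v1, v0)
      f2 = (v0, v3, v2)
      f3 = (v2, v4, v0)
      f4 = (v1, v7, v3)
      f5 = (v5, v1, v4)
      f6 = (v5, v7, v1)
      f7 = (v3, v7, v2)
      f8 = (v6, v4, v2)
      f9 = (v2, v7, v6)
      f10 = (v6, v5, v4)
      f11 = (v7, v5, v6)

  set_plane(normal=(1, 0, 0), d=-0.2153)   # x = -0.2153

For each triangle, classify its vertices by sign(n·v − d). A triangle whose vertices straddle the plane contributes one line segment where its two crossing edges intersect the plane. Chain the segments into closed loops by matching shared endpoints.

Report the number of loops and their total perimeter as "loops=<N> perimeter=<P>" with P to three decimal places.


loops=1 perimeter=13.820

Straddling triangles (8 of 12):
  (v4,v1,v0) [+--] → (-0.2153, -1.945, 0.277866)–(-0.2153, -1.945, -1.51)  len=1.7879
  (v2,v4,v0) [-+-] → (-0.2153, 0.357913, -1.51)–(-0.2153, -1.945, -1.51)  len=2.3029
  (v1,v7,v3) [-+-] → (-0.2153, -0.357913, 1.51)–(-0.2153, 1.945, 1.51)  len=2.3029
  (v5,v1,v4) [+-+] → (-0.2153, -1.945, 1.51)–(-0.2153, -1.945, 0.277866)  len=1.2321
  (v5,v7,v1) [++-] → (-0.2153, -0.357913, 1.51)–(-0.2153, -1.945, 1.51)  len=1.5871
  (v3,v7,v2) [-+-] → (-0.2153, 1.945, 1.51)–(-0.2153, 1.945, -0.277866)  len=1.7879
  (v6,v4,v2) [++-] → (-0.2153, 0.357913, -1.51)–(-0.2153, 1.945, -1.51)  len=1.5871
  (v2,v7,v6) [-++] → (-0.2153, 1.945, -0.277866)–(-0.2153, 1.945, -1.51)  len=1.2321

Chained into 1 loop(s):
  loop 1: 8 segments, perimeter = 13.8200
Total perimeter = 13.820


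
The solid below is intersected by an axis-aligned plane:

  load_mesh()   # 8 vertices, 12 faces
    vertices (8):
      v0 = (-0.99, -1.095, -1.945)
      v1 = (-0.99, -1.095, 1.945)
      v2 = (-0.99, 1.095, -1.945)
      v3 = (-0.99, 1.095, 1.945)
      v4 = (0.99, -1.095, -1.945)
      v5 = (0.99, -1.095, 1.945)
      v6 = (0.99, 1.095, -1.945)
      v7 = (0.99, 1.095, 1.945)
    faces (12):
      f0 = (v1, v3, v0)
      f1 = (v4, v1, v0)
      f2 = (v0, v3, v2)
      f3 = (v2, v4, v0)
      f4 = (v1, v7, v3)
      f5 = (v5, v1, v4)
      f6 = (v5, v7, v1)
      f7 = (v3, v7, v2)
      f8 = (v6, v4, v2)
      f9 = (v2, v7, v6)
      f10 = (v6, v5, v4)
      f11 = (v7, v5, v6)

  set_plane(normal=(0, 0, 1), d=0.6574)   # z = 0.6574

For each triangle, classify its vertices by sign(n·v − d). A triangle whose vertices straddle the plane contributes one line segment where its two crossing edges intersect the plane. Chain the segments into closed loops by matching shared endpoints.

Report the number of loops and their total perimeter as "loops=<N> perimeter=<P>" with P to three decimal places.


loops=1 perimeter=8.340

Straddling triangles (8 of 12):
  (v1,v3,v0) [++-] → (-0.99, 0.370104, 0.6574)–(-0.99, -1.095, 0.6574)  len=1.4651
  (v4,v1,v0) [-+-] → (-0.334615, -1.095, 0.6574)–(-0.99, -1.095, 0.6574)  len=0.6554
  (v0,v3,v2) [-+-] → (-0.99, 0.370104, 0.6574)–(-0.99, 1.095, 0.6574)  len=0.7249
  (v5,v1,v4) [++-] → (-0.334615, -1.095, 0.6574)–(0.99, -1.095, 0.6574)  len=1.3246
  (v3,v7,v2) [++-] → (0.334615, 1.095, 0.6574)–(-0.99, 1.095, 0.6574)  len=1.3246
  (v2,v7,v6) [-+-] → (0.334615, 1.095, 0.6574)–(0.99, 1.095, 0.6574)  len=0.6554
  (v6,v5,v4) [-+-] → (0.99, -0.370104, 0.6574)–(0.99, -1.095, 0.6574)  len=0.7249
  (v7,v5,v6) [++-] → (0.99, -0.370104, 0.6574)–(0.99, 1.095, 0.6574)  len=1.4651

Chained into 1 loop(s):
  loop 1: 8 segments, perimeter = 8.3400
Total perimeter = 8.340


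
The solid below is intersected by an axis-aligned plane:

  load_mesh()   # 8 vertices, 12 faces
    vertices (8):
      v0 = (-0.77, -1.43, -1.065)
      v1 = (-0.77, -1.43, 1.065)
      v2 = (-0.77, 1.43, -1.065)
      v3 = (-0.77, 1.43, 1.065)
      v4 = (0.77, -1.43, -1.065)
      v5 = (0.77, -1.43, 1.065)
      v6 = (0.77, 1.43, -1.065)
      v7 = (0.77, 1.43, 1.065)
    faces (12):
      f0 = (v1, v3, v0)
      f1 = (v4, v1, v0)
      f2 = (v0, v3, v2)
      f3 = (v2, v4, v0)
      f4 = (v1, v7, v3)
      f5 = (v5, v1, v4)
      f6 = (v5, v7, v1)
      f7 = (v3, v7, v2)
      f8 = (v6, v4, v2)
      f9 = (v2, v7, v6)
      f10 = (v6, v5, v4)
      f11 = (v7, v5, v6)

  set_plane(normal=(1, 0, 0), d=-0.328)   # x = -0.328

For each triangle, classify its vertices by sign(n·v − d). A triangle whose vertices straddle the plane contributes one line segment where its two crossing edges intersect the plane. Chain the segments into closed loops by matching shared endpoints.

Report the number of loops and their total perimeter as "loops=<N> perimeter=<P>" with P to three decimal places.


loops=1 perimeter=9.980

Straddling triangles (8 of 12):
  (v4,v1,v0) [+--] → (-0.328, -1.43, 0.453662)–(-0.328, -1.43, -1.065)  len=1.5187
  (v2,v4,v0) [-+-] → (-0.328, 0.609143, -1.065)–(-0.328, -1.43, -1.065)  len=2.0391
  (v1,v7,v3) [-+-] → (-0.328, -0.609143, 1.065)–(-0.328, 1.43, 1.065)  len=2.0391
  (v5,v1,v4) [+-+] → (-0.328, -1.43, 1.065)–(-0.328, -1.43, 0.453662)  len=0.6113
  (v5,v7,v1) [++-] → (-0.328, -0.609143, 1.065)–(-0.328, -1.43, 1.065)  len=0.8209
  (v3,v7,v2) [-+-] → (-0.328, 1.43, 1.065)–(-0.328, 1.43, -0.453662)  len=1.5187
  (v6,v4,v2) [++-] → (-0.328, 0.609143, -1.065)–(-0.328, 1.43, -1.065)  len=0.8209
  (v2,v7,v6) [-++] → (-0.328, 1.43, -0.453662)–(-0.328, 1.43, -1.065)  len=0.6113

Chained into 1 loop(s):
  loop 1: 8 segments, perimeter = 9.9800
Total perimeter = 9.980
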